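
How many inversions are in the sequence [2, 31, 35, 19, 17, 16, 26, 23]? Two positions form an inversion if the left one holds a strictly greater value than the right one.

14 inversions

Sweep left to right; for each value list the smaller values that follow it:
2: 0
31: 5
35: 5
19: 2
17: 1
16: 0
26: 1
23: 0
Sum: 0 + 5 + 5 + 2 + 1 + 0 + 1 + 0 = 14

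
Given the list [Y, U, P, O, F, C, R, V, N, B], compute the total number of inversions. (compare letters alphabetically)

33 inversions

Element-by-element contributions:
Y → U, P, O, F, C, R, V, N, B → 9
U → P, O, F, C, R, N, B → 7
P → O, F, C, N, B → 5
O → F, C, N, B → 4
F → C, B → 2
C → B → 1
R → N, B → 2
V → N, B → 2
N → B → 1
B → none → 0
Sum: 9 + 7 + 5 + 4 + 2 + 1 + 2 + 2 + 1 + 0 = 33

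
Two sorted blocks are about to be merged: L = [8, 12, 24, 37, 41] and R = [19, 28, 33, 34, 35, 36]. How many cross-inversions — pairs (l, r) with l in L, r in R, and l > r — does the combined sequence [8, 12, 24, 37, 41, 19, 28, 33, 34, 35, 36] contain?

There are 13 split inversions.

Take each right-half value and tally the left-half values above it:
r = 19: 24, 37, 41 → 3
r = 28: 37, 41 → 2
r = 33: 37, 41 → 2
r = 34: 37, 41 → 2
r = 35: 37, 41 → 2
r = 36: 37, 41 → 2
Cross-inversions: 3 + 2 + 2 + 2 + 2 + 2 = 13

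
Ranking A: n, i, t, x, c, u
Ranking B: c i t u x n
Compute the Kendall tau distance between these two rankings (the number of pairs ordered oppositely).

9

Assign each item its position (1..6) in the first ordering, then rewrite the second ordering as that position sequence:
positions: n→1, i→2, t→3, x→4, c→5, u→6
second ordering as positions: [5, 2, 3, 6, 4, 1]
Discordant pairs = inversions in this position sequence.
5: 2, 3, 4, 1 → 4
2: 1 → 1
3: 1 → 1
6: 4, 1 → 2
4: 1 → 1
1: 0
Total: 4 + 1 + 1 + 2 + 1 + 0 = 9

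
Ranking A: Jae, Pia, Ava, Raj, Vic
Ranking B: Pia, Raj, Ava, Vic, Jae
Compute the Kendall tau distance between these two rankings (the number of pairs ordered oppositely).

Assign each item its position (1..5) in the first ordering, then rewrite the second ordering as that position sequence:
positions: Jae→1, Pia→2, Ava→3, Raj→4, Vic→5
second ordering as positions: [2, 4, 3, 5, 1]
Discordant pairs = inversions in this position sequence.
2: 1 → 1
4: 3, 1 → 2
3: 1 → 1
5: 1 → 1
1: 0
Total: 1 + 2 + 1 + 1 + 0 = 5

Discordant pairs: 5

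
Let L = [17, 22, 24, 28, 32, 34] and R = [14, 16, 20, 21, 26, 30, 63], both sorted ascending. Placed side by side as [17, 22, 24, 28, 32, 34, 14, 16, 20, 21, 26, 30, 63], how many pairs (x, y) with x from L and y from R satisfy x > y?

Count, for every r in R, how many entries of L exceed r:
r = 14: 17, 22, 24, 28, 32, 34 → 6
r = 16: 17, 22, 24, 28, 32, 34 → 6
r = 20: 22, 24, 28, 32, 34 → 5
r = 21: 22, 24, 28, 32, 34 → 5
r = 26: 28, 32, 34 → 3
r = 30: 32, 34 → 2
r = 63: none → 0
Cross-inversions: 6 + 6 + 5 + 5 + 3 + 2 + 0 = 27

27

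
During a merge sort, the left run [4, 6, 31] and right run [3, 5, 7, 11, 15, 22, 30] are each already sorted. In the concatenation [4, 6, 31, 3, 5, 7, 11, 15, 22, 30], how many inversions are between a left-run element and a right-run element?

Take each right-half value and tally the left-half values above it:
r = 3: 4, 6, 31 → 3
r = 5: 6, 31 → 2
r = 7: 31 → 1
r = 11: 31 → 1
r = 15: 31 → 1
r = 22: 31 → 1
r = 30: 31 → 1
Cross-inversions: 3 + 2 + 1 + 1 + 1 + 1 + 1 = 10

10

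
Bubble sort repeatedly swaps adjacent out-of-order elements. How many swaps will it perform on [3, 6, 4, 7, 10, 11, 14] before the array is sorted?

Minimum adjacent swaps = number of inversions (each swap of adjacent out-of-order elements removes one inversion and no swap can remove more).
Count inversions — for each element, later elements that are smaller:
3: none → 0
6: 4 → 1
4: none → 0
7: none → 0
10: none → 0
11: none → 0
14: none → 0
Total inversions: 0 + 1 + 0 + 0 + 0 + 0 + 0 = 1

There is 1 adjacent swap.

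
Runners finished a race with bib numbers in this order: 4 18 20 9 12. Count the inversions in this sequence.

4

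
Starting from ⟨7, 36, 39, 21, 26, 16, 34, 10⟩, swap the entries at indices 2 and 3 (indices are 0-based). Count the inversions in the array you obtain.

Positions 2 and 3 hold 39 and 21; after swapping, the array is [7, 36, 21, 39, 26, 16, 34, 10].
For each element, count later entries that are smaller:
7 → none → 0
36 → 21, 26, 16, 34, 10 → 5
21 → 16, 10 → 2
39 → 26, 16, 34, 10 → 4
26 → 16, 10 → 2
16 → 10 → 1
34 → 10 → 1
10 → none → 0
Sum: 0 + 5 + 2 + 4 + 2 + 1 + 1 + 0 = 15

There are 15 inversions.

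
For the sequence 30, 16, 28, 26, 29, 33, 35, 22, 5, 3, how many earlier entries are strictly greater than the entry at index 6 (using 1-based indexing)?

0

The element at index 6 is 33.
Elements before it: 30, 16, 28, 26, 29
None of them are larger than 33.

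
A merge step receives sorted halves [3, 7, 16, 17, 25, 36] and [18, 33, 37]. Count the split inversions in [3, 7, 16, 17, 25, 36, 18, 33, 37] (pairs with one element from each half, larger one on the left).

Count, for every r in R, how many entries of L exceed r:
r = 18: 25, 36 → 2
r = 33: 36 → 1
r = 37: none → 0
Cross-inversions: 2 + 1 + 0 = 3

There are 3 split inversions.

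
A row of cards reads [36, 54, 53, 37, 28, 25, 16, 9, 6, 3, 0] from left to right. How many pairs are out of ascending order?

52

Element-by-element contributions:
36: 7
54: 9
53: 8
37: 7
28: 6
25: 5
16: 4
9: 3
6: 2
3: 1
0: 0
Sum: 7 + 9 + 8 + 7 + 6 + 5 + 4 + 3 + 2 + 1 + 0 = 52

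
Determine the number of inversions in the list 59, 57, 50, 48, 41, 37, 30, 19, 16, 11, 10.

Sweep left to right; for each value list the smaller values that follow it:
59: 10
57: 9
50: 8
48: 7
41: 6
37: 5
30: 4
19: 3
16: 2
11: 1
10: 0
Sum: 10 + 9 + 8 + 7 + 6 + 5 + 4 + 3 + 2 + 1 + 0 = 55

55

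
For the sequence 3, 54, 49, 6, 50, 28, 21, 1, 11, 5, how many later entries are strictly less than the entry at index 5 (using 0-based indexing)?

4

The element at index 5 is 28.
Elements after it: 21, 1, 11, 5
Those smaller than 28: 21, 1, 11, 5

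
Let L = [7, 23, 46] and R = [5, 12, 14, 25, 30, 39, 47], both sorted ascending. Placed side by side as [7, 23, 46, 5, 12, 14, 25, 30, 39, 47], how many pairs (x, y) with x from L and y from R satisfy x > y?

10 split inversions

Take each right-half value and tally the left-half values above it:
r = 5: 7, 23, 46 → 3
r = 12: 23, 46 → 2
r = 14: 23, 46 → 2
r = 25: 46 → 1
r = 30: 46 → 1
r = 39: 46 → 1
r = 47: none → 0
Cross-inversions: 3 + 2 + 2 + 1 + 1 + 1 + 0 = 10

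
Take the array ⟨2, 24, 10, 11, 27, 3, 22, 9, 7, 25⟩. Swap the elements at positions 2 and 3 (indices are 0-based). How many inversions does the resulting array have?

21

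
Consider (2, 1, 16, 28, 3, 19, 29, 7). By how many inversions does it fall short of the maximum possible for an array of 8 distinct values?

Maximum inversions for 8 distinct elements is C(8, 2) = 8·7/2 = 28.
Current inversions — for each element, count later smaller elements:
2: 1
1: 0
16: 2
28: 3
3: 0
19: 1
29: 1
7: 0
Current total: 1 + 0 + 2 + 3 + 0 + 1 + 1 + 0 = 8
Shortfall: 28 − 8 = 20

20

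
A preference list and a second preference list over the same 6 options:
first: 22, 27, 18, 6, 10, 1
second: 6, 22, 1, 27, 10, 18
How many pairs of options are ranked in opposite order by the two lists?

Assign each item its position (1..6) in the first ordering, then rewrite the second ordering as that position sequence:
positions: 22→1, 27→2, 18→3, 6→4, 10→5, 1→6
second ordering as positions: [4, 1, 6, 2, 5, 3]
Discordant pairs = inversions in this position sequence.
4: 1, 2, 3 → 3
1: 0
6: 2, 5, 3 → 3
2: 0
5: 3 → 1
3: 0
Total: 3 + 0 + 3 + 0 + 1 + 0 = 7

7 pairs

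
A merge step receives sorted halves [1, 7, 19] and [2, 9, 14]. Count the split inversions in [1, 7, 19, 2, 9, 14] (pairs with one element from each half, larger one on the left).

4

Take each right-half value and tally the left-half values above it:
r = 2: 7, 19 → 2
r = 9: 19 → 1
r = 14: 19 → 1
Cross-inversions: 2 + 1 + 1 = 4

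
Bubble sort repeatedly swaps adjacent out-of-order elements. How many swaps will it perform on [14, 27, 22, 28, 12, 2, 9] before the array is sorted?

Swaps: 15

Minimum adjacent swaps = number of inversions (each swap of adjacent out-of-order elements removes one inversion and no swap can remove more).
Count inversions — for each element, later elements that are smaller:
14: 12, 2, 9 → 3
27: 22, 12, 2, 9 → 4
22: 12, 2, 9 → 3
28: 12, 2, 9 → 3
12: 2, 9 → 2
2: none → 0
9: none → 0
Total inversions: 3 + 4 + 3 + 3 + 2 + 0 + 0 = 15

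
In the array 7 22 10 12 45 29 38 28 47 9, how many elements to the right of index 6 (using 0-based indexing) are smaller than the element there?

The element at index 6 is 38.
Elements after it: 28, 47, 9
Those smaller than 38: 28, 9

2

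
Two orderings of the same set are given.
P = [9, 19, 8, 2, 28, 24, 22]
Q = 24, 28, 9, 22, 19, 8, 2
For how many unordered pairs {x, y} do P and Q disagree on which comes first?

12 disagreeing pairs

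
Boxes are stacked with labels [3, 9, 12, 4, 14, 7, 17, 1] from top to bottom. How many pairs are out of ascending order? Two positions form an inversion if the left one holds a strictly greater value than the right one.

Count, for each position, how many later elements it exceeds:
3 → 1 → 1
9 → 4, 7, 1 → 3
12 → 4, 7, 1 → 3
4 → 1 → 1
14 → 7, 1 → 2
7 → 1 → 1
17 → 1 → 1
1 → none → 0
Sum: 1 + 3 + 3 + 1 + 2 + 1 + 1 + 0 = 12

12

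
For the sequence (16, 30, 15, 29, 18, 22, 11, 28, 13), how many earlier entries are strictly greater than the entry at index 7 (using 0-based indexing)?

2

The element at index 7 is 28.
Elements before it: 16, 30, 15, 29, 18, 22, 11
Those larger than 28: 30, 29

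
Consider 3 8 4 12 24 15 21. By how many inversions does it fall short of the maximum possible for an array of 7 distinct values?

Maximum inversions for 7 distinct elements is C(7, 2) = 7·6/2 = 21.
Current inversions — for each element, count later smaller elements:
3: 0
8: 1
4: 0
12: 0
24: 2
15: 0
21: 0
Current total: 0 + 1 + 0 + 0 + 2 + 0 + 0 = 3
Shortfall: 21 − 3 = 18

18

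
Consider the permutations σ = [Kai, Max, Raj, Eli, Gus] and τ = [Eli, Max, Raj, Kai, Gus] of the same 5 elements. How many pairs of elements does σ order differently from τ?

Assign each item its position (1..5) in the first ordering, then rewrite the second ordering as that position sequence:
positions: Kai→1, Max→2, Raj→3, Eli→4, Gus→5
second ordering as positions: [4, 2, 3, 1, 5]
Discordant pairs = inversions in this position sequence.
4: 2, 3, 1 → 3
2: 1 → 1
3: 1 → 1
1: 0
5: 0
Total: 3 + 1 + 1 + 0 + 0 = 5

5 discordant pairs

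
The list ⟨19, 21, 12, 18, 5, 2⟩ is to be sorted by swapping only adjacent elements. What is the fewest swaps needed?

13

The minimum number of adjacent swaps to sort an array equals its inversion count, since every such swap removes exactly one inversion.
Count inversions — for each element, later elements that are smaller:
19: 12, 18, 5, 2 → 4
21: 12, 18, 5, 2 → 4
12: 5, 2 → 2
18: 5, 2 → 2
5: 2 → 1
2: none → 0
Total inversions: 4 + 4 + 2 + 2 + 1 + 0 = 13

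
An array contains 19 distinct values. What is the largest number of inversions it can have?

The maximum occurs when the array is in strictly decreasing order: every one of the C(19, 2) pairs is inverted.
C(19, 2) = 19·18/2 = 171

Inversions: 171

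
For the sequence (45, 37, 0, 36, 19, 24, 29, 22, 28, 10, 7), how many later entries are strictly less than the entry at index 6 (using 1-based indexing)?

3

The element at index 6 is 24.
Elements after it: 29, 22, 28, 10, 7
Those smaller than 24: 22, 10, 7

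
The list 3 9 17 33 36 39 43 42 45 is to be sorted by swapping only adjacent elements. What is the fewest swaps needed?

1

Minimum adjacent swaps = number of inversions (each swap of adjacent out-of-order elements removes one inversion and no swap can remove more).
Count inversions — for each element, later elements that are smaller:
3: none → 0
9: none → 0
17: none → 0
33: none → 0
36: none → 0
39: none → 0
43: 42 → 1
42: none → 0
45: none → 0
Total inversions: 0 + 0 + 0 + 0 + 0 + 0 + 1 + 0 + 0 = 1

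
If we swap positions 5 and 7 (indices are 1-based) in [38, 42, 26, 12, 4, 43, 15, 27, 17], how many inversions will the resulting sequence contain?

Positions 5 and 7 hold 4 and 15; after swapping, the array is [38, 42, 26, 12, 15, 43, 4, 27, 17].
For each element, count later entries that are smaller:
38: 6
42: 6
26: 4
12: 1
15: 1
43: 3
4: 0
27: 1
17: 0
Sum: 6 + 6 + 4 + 1 + 1 + 3 + 0 + 1 + 0 = 22

22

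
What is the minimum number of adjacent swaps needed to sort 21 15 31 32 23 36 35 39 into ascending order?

4 swaps

Each adjacent swap fixes exactly one inversion, so the minimum swap count equals the number of inversions.
Count inversions — for each element, later elements that are smaller:
21: 15 → 1
15: none → 0
31: 23 → 1
32: 23 → 1
23: none → 0
36: 35 → 1
35: none → 0
39: none → 0
Total inversions: 1 + 0 + 1 + 1 + 0 + 1 + 0 + 0 = 4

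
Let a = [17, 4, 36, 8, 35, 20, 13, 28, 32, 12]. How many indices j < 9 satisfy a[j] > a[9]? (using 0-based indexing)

7 such elements

The element at index 9 is 12.
Elements before it: 17, 4, 36, 8, 35, 20, 13, 28, 32
Those larger than 12: 17, 36, 35, 20, 13, 28, 32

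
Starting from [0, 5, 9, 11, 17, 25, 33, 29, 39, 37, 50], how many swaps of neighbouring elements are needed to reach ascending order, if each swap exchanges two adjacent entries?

Minimum adjacent swaps = number of inversions (each swap of adjacent out-of-order elements removes one inversion and no swap can remove more).
Count inversions — for each element, later elements that are smaller:
0: none → 0
5: none → 0
9: none → 0
11: none → 0
17: none → 0
25: none → 0
33: 29 → 1
29: none → 0
39: 37 → 1
37: none → 0
50: none → 0
Total inversions: 0 + 0 + 0 + 0 + 0 + 0 + 1 + 0 + 1 + 0 + 0 = 2

Adjacent swaps: 2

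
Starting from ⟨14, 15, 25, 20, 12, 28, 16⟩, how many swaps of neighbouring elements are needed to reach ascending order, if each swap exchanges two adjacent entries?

Minimum adjacent swaps = number of inversions (each swap of adjacent out-of-order elements removes one inversion and no swap can remove more).
Count inversions — for each element, later elements that are smaller:
14: 12 → 1
15: 12 → 1
25: 20, 12, 16 → 3
20: 12, 16 → 2
12: none → 0
28: 16 → 1
16: none → 0
Total inversions: 1 + 1 + 3 + 2 + 0 + 1 + 0 = 8

8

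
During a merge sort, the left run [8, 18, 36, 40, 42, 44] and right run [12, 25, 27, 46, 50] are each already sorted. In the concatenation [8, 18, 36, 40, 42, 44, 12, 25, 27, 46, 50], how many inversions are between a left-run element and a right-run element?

13

Count, for every r in R, how many entries of L exceed r:
r = 12: 18, 36, 40, 42, 44 → 5
r = 25: 36, 40, 42, 44 → 4
r = 27: 36, 40, 42, 44 → 4
r = 46: none → 0
r = 50: none → 0
Cross-inversions: 5 + 4 + 4 + 0 + 0 = 13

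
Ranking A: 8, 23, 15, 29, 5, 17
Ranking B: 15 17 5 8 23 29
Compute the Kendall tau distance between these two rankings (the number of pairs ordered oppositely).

Assign each item its position (1..6) in the first ordering, then rewrite the second ordering as that position sequence:
positions: 8→1, 23→2, 15→3, 29→4, 5→5, 17→6
second ordering as positions: [3, 6, 5, 1, 2, 4]
Discordant pairs = inversions in this position sequence.
3: 1, 2 → 2
6: 5, 1, 2, 4 → 4
5: 1, 2, 4 → 3
1: 0
2: 0
4: 0
Total: 2 + 4 + 3 + 0 + 0 + 0 = 9

9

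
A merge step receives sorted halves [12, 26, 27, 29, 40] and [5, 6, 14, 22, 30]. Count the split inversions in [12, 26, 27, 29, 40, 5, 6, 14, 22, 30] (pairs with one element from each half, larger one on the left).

For each element r of the right run, count left-run elements greater than r:
r = 5: 12, 26, 27, 29, 40 → 5
r = 6: 12, 26, 27, 29, 40 → 5
r = 14: 26, 27, 29, 40 → 4
r = 22: 26, 27, 29, 40 → 4
r = 30: 40 → 1
Cross-inversions: 5 + 5 + 4 + 4 + 1 = 19

19 split inversions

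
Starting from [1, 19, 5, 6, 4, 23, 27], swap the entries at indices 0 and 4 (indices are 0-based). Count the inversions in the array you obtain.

6

Positions 0 and 4 hold 1 and 4; after swapping, the array is [4, 19, 5, 6, 1, 23, 27].
Count, for each position, how many later elements it exceeds:
4 → 1 → 1
19 → 5, 6, 1 → 3
5 → 1 → 1
6 → 1 → 1
1 → none → 0
23 → none → 0
27 → none → 0
Sum: 1 + 3 + 1 + 1 + 0 + 0 + 0 = 6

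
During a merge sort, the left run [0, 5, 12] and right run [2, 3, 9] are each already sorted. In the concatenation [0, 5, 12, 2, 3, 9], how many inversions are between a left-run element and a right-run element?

5 cross-inversions

Count, for every r in R, how many entries of L exceed r:
r = 2: 5, 12 → 2
r = 3: 5, 12 → 2
r = 9: 12 → 1
Cross-inversions: 2 + 2 + 1 = 5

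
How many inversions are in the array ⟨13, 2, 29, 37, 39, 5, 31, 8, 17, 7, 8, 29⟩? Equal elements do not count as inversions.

32 inversions

Count, for each position, how many later elements it exceeds:
13: 5
2: 0
29: 5
37: 7
39: 7
5: 0
31: 5
8: 1
17: 2
7: 0
8: 0
29: 0
Sum: 5 + 0 + 5 + 7 + 7 + 0 + 5 + 1 + 2 + 0 + 0 + 0 = 32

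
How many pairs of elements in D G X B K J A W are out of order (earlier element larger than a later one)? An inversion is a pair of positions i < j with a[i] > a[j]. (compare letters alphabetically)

Sweep left to right; for each value list the smaller values that follow it:
D → B, A → 2
G → B, A → 2
X → B, K, J, A, W → 5
B → A → 1
K → J, A → 2
J → A → 1
A → none → 0
W → none → 0
Sum: 2 + 2 + 5 + 1 + 2 + 1 + 0 + 0 = 13

There are 13 inversions.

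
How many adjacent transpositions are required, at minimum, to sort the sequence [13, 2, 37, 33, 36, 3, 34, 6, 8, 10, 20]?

28

Each adjacent swap fixes exactly one inversion, so the minimum swap count equals the number of inversions.
Count inversions — for each element, later elements that are smaller:
13: 2, 3, 6, 8, 10 → 5
2: none → 0
37: 33, 36, 3, 34, 6, 8, 10, 20 → 8
33: 3, 6, 8, 10, 20 → 5
36: 3, 34, 6, 8, 10, 20 → 6
3: none → 0
34: 6, 8, 10, 20 → 4
6: none → 0
8: none → 0
10: none → 0
20: none → 0
Total inversions: 5 + 0 + 8 + 5 + 6 + 0 + 4 + 0 + 0 + 0 + 0 = 28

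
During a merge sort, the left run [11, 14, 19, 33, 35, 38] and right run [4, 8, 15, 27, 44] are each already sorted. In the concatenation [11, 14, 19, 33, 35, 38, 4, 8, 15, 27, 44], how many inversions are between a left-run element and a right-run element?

19 split inversions

For each element r of the right run, count left-run elements greater than r:
r = 4: 11, 14, 19, 33, 35, 38 → 6
r = 8: 11, 14, 19, 33, 35, 38 → 6
r = 15: 19, 33, 35, 38 → 4
r = 27: 33, 35, 38 → 3
r = 44: none → 0
Cross-inversions: 6 + 6 + 4 + 3 + 0 = 19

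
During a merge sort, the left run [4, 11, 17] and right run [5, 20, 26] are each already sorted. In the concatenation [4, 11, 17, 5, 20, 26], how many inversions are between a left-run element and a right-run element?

2 cross-inversions

Count, for every r in R, how many entries of L exceed r:
r = 5: 11, 17 → 2
r = 20: none → 0
r = 26: none → 0
Cross-inversions: 2 + 0 + 0 = 2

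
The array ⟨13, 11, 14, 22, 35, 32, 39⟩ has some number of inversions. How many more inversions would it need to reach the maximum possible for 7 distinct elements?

19 inversions short

Maximum inversions for 7 distinct elements is C(7, 2) = 7·6/2 = 21.
Current inversions — for each element, count later smaller elements:
13: 1
11: 0
14: 0
22: 0
35: 1
32: 0
39: 0
Current total: 1 + 0 + 0 + 0 + 1 + 0 + 0 = 2
Shortfall: 21 − 2 = 19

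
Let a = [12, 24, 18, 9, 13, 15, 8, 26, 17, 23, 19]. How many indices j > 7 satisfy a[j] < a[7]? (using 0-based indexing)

The element at index 7 is 26.
Elements after it: 17, 23, 19
Those smaller than 26: 17, 23, 19

3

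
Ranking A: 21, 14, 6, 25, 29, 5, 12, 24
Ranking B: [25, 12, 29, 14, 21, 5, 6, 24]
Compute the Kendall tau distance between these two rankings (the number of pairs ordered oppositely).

Assign each item its position (1..8) in the first ordering, then rewrite the second ordering as that position sequence:
positions: 21→1, 14→2, 6→3, 25→4, 29→5, 5→6, 12→7, 24→8
second ordering as positions: [4, 7, 5, 2, 1, 6, 3, 8]
Discordant pairs = inversions in this position sequence.
4: 2, 1, 3 → 3
7: 5, 2, 1, 6, 3 → 5
5: 2, 1, 3 → 3
2: 1 → 1
1: 0
6: 3 → 1
3: 0
8: 0
Total: 3 + 5 + 3 + 1 + 0 + 1 + 0 + 0 = 13

13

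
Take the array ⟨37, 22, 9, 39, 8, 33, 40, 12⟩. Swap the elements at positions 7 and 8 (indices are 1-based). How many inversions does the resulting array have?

There are 13 inversions.

Positions 7 and 8 hold 40 and 12; after swapping, the array is [37, 22, 9, 39, 8, 33, 12, 40].
Count, for each position, how many later elements it exceeds:
37: 5
22: 3
9: 1
39: 3
8: 0
33: 1
12: 0
40: 0
Sum: 5 + 3 + 1 + 3 + 0 + 1 + 0 + 0 = 13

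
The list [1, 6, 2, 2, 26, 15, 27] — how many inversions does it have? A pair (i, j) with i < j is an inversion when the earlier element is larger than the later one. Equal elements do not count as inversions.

3

For each element, count later entries that are smaller:
1 → none → 0
6 → 2, 2 → 2
2 → none → 0
2 → none → 0
26 → 15 → 1
15 → none → 0
27 → none → 0
Sum: 0 + 2 + 0 + 0 + 1 + 0 + 0 = 3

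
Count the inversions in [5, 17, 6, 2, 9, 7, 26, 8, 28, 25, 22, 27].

16

Element-by-element contributions:
5 → 2 → 1
17 → 6, 2, 9, 7, 8 → 5
6 → 2 → 1
2 → none → 0
9 → 7, 8 → 2
7 → none → 0
26 → 8, 25, 22 → 3
8 → none → 0
28 → 25, 22, 27 → 3
25 → 22 → 1
22 → none → 0
27 → none → 0
Sum: 1 + 5 + 1 + 0 + 2 + 0 + 3 + 0 + 3 + 1 + 0 + 0 = 16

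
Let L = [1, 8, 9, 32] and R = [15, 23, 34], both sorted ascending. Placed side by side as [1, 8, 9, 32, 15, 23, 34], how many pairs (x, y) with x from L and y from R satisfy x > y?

Take each right-half value and tally the left-half values above it:
r = 15: 32 → 1
r = 23: 32 → 1
r = 34: none → 0
Cross-inversions: 1 + 1 + 0 = 2

2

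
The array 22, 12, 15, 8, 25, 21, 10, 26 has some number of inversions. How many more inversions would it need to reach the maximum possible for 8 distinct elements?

16

Maximum inversions for 8 distinct elements is C(8, 2) = 8·7/2 = 28.
Current inversions — for each element, count later smaller elements:
22: 5
12: 2
15: 2
8: 0
25: 2
21: 1
10: 0
26: 0
Current total: 5 + 2 + 2 + 0 + 2 + 1 + 0 + 0 = 12
Shortfall: 28 − 12 = 16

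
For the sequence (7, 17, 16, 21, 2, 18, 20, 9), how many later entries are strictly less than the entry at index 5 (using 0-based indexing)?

1 such element

The element at index 5 is 18.
Elements after it: 20, 9
Those smaller than 18: 9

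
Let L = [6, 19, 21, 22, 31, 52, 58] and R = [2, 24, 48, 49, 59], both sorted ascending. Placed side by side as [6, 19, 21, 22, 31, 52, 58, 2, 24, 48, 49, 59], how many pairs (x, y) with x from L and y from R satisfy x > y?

There are 14 cross-inversions.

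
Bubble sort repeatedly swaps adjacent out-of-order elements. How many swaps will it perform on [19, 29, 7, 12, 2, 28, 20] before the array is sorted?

Each adjacent swap fixes exactly one inversion, so the minimum swap count equals the number of inversions.
Count inversions — for each element, later elements that are smaller:
19: 7, 12, 2 → 3
29: 7, 12, 2, 28, 20 → 5
7: 2 → 1
12: 2 → 1
2: none → 0
28: 20 → 1
20: none → 0
Total inversions: 3 + 5 + 1 + 1 + 0 + 1 + 0 = 11

11 swaps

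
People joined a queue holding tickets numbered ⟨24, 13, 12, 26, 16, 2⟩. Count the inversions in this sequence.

Out-of-order index pairs (0-indexed):
(0,1): 24 > 13
(0,2): 24 > 12
(0,4): 24 > 16
(0,5): 24 > 2
(1,2): 13 > 12
(1,5): 13 > 2
(2,5): 12 > 2
(3,4): 26 > 16
(3,5): 26 > 2
(4,5): 16 > 2
That's 10 pairs.

10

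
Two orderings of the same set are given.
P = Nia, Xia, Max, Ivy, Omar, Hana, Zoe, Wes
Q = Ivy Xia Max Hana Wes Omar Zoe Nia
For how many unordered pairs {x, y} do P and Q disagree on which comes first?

There are 12 disagreeing pairs.

Assign each item its position (1..8) in the first ordering, then rewrite the second ordering as that position sequence:
positions: Nia→1, Xia→2, Max→3, Ivy→4, Omar→5, Hana→6, Zoe→7, Wes→8
second ordering as positions: [4, 2, 3, 6, 8, 5, 7, 1]
Discordant pairs = inversions in this position sequence.
4: 2, 3, 1 → 3
2: 1 → 1
3: 1 → 1
6: 5, 1 → 2
8: 5, 7, 1 → 3
5: 1 → 1
7: 1 → 1
1: 0
Total: 3 + 1 + 1 + 2 + 3 + 1 + 1 + 0 = 12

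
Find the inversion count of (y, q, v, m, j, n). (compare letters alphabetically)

Listing every pair i<j with a[i]>a[j] (using 0-based positions):
(0,1): y > q
(0,2): y > v
(0,3): y > m
(0,4): y > j
(0,5): y > n
(1,3): q > m
(1,4): q > j
(1,5): q > n
(2,3): v > m
(2,4): v > j
(2,5): v > n
(3,4): m > j
That's 12 pairs.

12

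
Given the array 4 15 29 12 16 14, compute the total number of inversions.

6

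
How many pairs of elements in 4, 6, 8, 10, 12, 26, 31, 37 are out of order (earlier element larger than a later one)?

Count, for each position, how many later elements it exceeds:
4: 0
6: 0
8: 0
10: 0
12: 0
26: 0
31: 0
37: 0
Sum: 0 + 0 + 0 + 0 + 0 + 0 + 0 + 0 = 0

0 inversions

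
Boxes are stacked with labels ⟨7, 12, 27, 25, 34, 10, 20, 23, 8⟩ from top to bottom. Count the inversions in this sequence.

18 inversions

For each element, count later entries that are smaller:
7: 0
12: 2
27: 5
25: 4
34: 4
10: 1
20: 1
23: 1
8: 0
Sum: 0 + 2 + 5 + 4 + 4 + 1 + 1 + 1 + 0 = 18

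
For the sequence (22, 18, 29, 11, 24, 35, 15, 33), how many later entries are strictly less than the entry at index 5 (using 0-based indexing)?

The element at index 5 is 35.
Elements after it: 15, 33
Those smaller than 35: 15, 33

2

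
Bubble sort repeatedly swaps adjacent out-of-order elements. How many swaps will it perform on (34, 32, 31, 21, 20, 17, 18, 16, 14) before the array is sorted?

35 swaps

The minimum number of adjacent swaps to sort an array equals its inversion count, since every such swap removes exactly one inversion.
Count inversions — for each element, later elements that are smaller:
34: 32, 31, 21, 20, 17, 18, 16, 14 → 8
32: 31, 21, 20, 17, 18, 16, 14 → 7
31: 21, 20, 17, 18, 16, 14 → 6
21: 20, 17, 18, 16, 14 → 5
20: 17, 18, 16, 14 → 4
17: 16, 14 → 2
18: 16, 14 → 2
16: 14 → 1
14: none → 0
Total inversions: 8 + 7 + 6 + 5 + 4 + 2 + 2 + 1 + 0 = 35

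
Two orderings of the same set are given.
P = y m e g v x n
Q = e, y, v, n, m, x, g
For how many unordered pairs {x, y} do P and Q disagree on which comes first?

Assign each item its position (1..7) in the first ordering, then rewrite the second ordering as that position sequence:
positions: y→1, m→2, e→3, g→4, v→5, x→6, n→7
second ordering as positions: [3, 1, 5, 7, 2, 6, 4]
Discordant pairs = inversions in this position sequence.
3: 1, 2 → 2
1: 0
5: 2, 4 → 2
7: 2, 6, 4 → 3
2: 0
6: 4 → 1
4: 0
Total: 2 + 0 + 2 + 3 + 0 + 1 + 0 = 8

8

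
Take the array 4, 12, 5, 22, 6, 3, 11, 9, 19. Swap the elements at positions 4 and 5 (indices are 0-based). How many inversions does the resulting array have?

13

Positions 4 and 5 hold 6 and 3; after swapping, the array is [4, 12, 5, 22, 3, 6, 11, 9, 19].
Element-by-element contributions:
4: 1
12: 5
5: 1
22: 5
3: 0
6: 0
11: 1
9: 0
19: 0
Sum: 1 + 5 + 1 + 5 + 0 + 0 + 1 + 0 + 0 = 13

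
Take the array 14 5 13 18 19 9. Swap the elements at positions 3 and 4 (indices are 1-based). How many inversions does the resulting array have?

Positions 3 and 4 hold 13 and 18; after swapping, the array is [14, 5, 18, 13, 19, 9].
Element-by-element contributions:
14 → 5, 13, 9 → 3
5 → none → 0
18 → 13, 9 → 2
13 → 9 → 1
19 → 9 → 1
9 → none → 0
Sum: 3 + 0 + 2 + 1 + 1 + 0 = 7

Inversions: 7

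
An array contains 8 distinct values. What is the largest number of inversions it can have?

28

A reversed (strictly descending) arrangement makes every pair an inversion, giving C(8, 2) inversions.
C(8, 2) = 8·7/2 = 28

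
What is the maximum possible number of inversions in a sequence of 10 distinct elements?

Inversions: 45

A reversed (strictly descending) arrangement makes every pair an inversion, giving C(10, 2) inversions.
C(10, 2) = 10·9/2 = 45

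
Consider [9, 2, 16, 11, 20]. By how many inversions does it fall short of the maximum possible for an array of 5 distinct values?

Maximum inversions for 5 distinct elements is C(5, 2) = 5·4/2 = 10.
Current inversions — for each element, count later smaller elements:
9: 1
2: 0
16: 1
11: 0
20: 0
Current total: 1 + 0 + 1 + 0 + 0 = 2
Shortfall: 10 − 2 = 8

8 inversions short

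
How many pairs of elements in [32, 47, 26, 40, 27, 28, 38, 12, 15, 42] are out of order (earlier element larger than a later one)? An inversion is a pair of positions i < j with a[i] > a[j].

Sweep left to right; for each value list the smaller values that follow it:
32 → 26, 27, 28, 12, 15 → 5
47 → 26, 40, 27, 28, 38, 12, 15, 42 → 8
26 → 12, 15 → 2
40 → 27, 28, 38, 12, 15 → 5
27 → 12, 15 → 2
28 → 12, 15 → 2
38 → 12, 15 → 2
12 → none → 0
15 → none → 0
42 → none → 0
Sum: 5 + 8 + 2 + 5 + 2 + 2 + 2 + 0 + 0 + 0 = 26

26 inversions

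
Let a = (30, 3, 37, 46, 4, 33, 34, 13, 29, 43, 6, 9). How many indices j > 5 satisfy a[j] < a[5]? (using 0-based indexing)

4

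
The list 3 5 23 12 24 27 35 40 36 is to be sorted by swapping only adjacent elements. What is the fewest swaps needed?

2 adjacent swaps

Each adjacent swap fixes exactly one inversion, so the minimum swap count equals the number of inversions.
Count inversions — for each element, later elements that are smaller:
3: none → 0
5: none → 0
23: 12 → 1
12: none → 0
24: none → 0
27: none → 0
35: none → 0
40: 36 → 1
36: none → 0
Total inversions: 0 + 0 + 1 + 0 + 0 + 0 + 0 + 1 + 0 = 2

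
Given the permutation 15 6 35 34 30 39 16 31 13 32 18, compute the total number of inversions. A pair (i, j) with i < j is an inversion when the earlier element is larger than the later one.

For each element, count later entries that are smaller:
15: 2
6: 0
35: 7
34: 6
30: 3
39: 5
16: 1
31: 2
13: 0
32: 1
18: 0
Sum: 2 + 0 + 7 + 6 + 3 + 5 + 1 + 2 + 0 + 1 + 0 = 27

27 inversions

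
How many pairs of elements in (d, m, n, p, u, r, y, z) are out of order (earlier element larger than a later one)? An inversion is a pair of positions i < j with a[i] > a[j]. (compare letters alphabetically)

Sweep left to right; for each value list the smaller values that follow it:
d: 0
m: 0
n: 0
p: 0
u: 1
r: 0
y: 0
z: 0
Sum: 0 + 0 + 0 + 0 + 1 + 0 + 0 + 0 = 1

1 out-of-order pair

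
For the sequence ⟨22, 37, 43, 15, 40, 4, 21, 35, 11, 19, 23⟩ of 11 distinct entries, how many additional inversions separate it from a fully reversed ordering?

Maximum inversions for 11 distinct elements is C(11, 2) = 11·10/2 = 55.
Current inversions — for each element, count later smaller elements:
22: 5
37: 7
43: 8
15: 2
40: 6
4: 0
21: 2
35: 3
11: 0
19: 0
23: 0
Current total: 5 + 7 + 8 + 2 + 6 + 0 + 2 + 3 + 0 + 0 + 0 = 33
Shortfall: 55 − 33 = 22

22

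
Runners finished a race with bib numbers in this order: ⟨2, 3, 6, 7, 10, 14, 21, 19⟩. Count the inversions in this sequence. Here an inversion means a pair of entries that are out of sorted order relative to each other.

For each element, count later entries that are smaller:
2 → none → 0
3 → none → 0
6 → none → 0
7 → none → 0
10 → none → 0
14 → none → 0
21 → 19 → 1
19 → none → 0
Sum: 0 + 0 + 0 + 0 + 0 + 0 + 1 + 0 = 1

1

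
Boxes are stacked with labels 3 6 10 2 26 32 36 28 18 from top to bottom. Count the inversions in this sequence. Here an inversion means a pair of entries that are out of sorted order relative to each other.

Sweep left to right; for each value list the smaller values that follow it:
3 → 2 → 1
6 → 2 → 1
10 → 2 → 1
2 → none → 0
26 → 18 → 1
32 → 28, 18 → 2
36 → 28, 18 → 2
28 → 18 → 1
18 → none → 0
Sum: 1 + 1 + 1 + 0 + 1 + 2 + 2 + 1 + 0 = 9

9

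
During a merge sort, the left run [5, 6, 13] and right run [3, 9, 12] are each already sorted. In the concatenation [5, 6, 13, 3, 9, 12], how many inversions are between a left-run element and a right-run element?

5 split inversions

For each element r of the right run, count left-run elements greater than r:
r = 3: 5, 6, 13 → 3
r = 9: 13 → 1
r = 12: 13 → 1
Cross-inversions: 3 + 1 + 1 = 5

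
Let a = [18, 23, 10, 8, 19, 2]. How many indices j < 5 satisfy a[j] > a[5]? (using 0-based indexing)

5

The element at index 5 is 2.
Elements before it: 18, 23, 10, 8, 19
Those larger than 2: 18, 23, 10, 8, 19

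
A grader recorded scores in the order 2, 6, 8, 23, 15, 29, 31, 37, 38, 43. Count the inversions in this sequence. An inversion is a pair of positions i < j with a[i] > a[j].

1 inversion

Element-by-element contributions:
2: 0
6: 0
8: 0
23: 1
15: 0
29: 0
31: 0
37: 0
38: 0
43: 0
Sum: 0 + 0 + 0 + 1 + 0 + 0 + 0 + 0 + 0 + 0 = 1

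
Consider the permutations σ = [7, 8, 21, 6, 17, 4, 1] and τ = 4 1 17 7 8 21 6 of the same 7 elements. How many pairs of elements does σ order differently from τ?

14 discordant pairs

Assign each item its position (1..7) in the first ordering, then rewrite the second ordering as that position sequence:
positions: 7→1, 8→2, 21→3, 6→4, 17→5, 4→6, 1→7
second ordering as positions: [6, 7, 5, 1, 2, 3, 4]
Discordant pairs = inversions in this position sequence.
6: 5, 1, 2, 3, 4 → 5
7: 5, 1, 2, 3, 4 → 5
5: 1, 2, 3, 4 → 4
1: 0
2: 0
3: 0
4: 0
Total: 5 + 5 + 4 + 0 + 0 + 0 + 0 = 14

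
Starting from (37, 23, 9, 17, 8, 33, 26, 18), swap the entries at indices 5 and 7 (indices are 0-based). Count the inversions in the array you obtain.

13

Positions 5 and 7 hold 33 and 18; after swapping, the array is [37, 23, 9, 17, 8, 18, 26, 33].
Sweep left to right; for each value list the smaller values that follow it:
37 → 23, 9, 17, 8, 18, 26, 33 → 7
23 → 9, 17, 8, 18 → 4
9 → 8 → 1
17 → 8 → 1
8 → none → 0
18 → none → 0
26 → none → 0
33 → none → 0
Sum: 7 + 4 + 1 + 1 + 0 + 0 + 0 + 0 = 13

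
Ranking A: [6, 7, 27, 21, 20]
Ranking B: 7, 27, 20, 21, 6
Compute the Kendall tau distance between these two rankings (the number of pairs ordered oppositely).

5

Assign each item its position (1..5) in the first ordering, then rewrite the second ordering as that position sequence:
positions: 6→1, 7→2, 27→3, 21→4, 20→5
second ordering as positions: [2, 3, 5, 4, 1]
Discordant pairs = inversions in this position sequence.
2: 1 → 1
3: 1 → 1
5: 4, 1 → 2
4: 1 → 1
1: 0
Total: 1 + 1 + 2 + 1 + 0 = 5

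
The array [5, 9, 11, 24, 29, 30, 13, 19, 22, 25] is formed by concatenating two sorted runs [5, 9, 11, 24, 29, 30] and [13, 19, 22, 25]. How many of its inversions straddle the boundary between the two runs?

Count, for every r in R, how many entries of L exceed r:
r = 13: 24, 29, 30 → 3
r = 19: 24, 29, 30 → 3
r = 22: 24, 29, 30 → 3
r = 25: 29, 30 → 2
Cross-inversions: 3 + 3 + 3 + 2 = 11

11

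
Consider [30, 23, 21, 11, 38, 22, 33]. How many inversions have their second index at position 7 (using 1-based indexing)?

1

The element at index 7 is 33.
Elements before it: 30, 23, 21, 11, 38, 22
Those larger than 33: 38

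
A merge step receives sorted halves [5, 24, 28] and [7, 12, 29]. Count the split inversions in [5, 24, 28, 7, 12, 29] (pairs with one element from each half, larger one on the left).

4

Take each right-half value and tally the left-half values above it:
r = 7: 24, 28 → 2
r = 12: 24, 28 → 2
r = 29: none → 0
Cross-inversions: 2 + 2 + 0 = 4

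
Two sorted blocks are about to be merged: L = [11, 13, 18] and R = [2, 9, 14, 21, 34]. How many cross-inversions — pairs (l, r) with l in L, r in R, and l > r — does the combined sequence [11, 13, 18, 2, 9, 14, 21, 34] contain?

7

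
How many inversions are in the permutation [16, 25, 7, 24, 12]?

Listing every pair i<j with a[i]>a[j] (using 1-based positions):
(1,3): 16 > 7
(1,5): 16 > 12
(2,3): 25 > 7
(2,4): 25 > 24
(2,5): 25 > 12
(4,5): 24 > 12
That's 6 pairs.

6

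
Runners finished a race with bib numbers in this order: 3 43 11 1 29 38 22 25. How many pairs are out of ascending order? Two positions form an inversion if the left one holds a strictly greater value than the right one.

Sweep left to right; for each value list the smaller values that follow it:
3 → 1 → 1
43 → 11, 1, 29, 38, 22, 25 → 6
11 → 1 → 1
1 → none → 0
29 → 22, 25 → 2
38 → 22, 25 → 2
22 → none → 0
25 → none → 0
Sum: 1 + 6 + 1 + 0 + 2 + 2 + 0 + 0 = 12

Inversions: 12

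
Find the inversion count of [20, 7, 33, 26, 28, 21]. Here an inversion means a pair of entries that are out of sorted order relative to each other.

6

Count, for each position, how many later elements it exceeds:
20: 1
7: 0
33: 3
26: 1
28: 1
21: 0
Sum: 1 + 0 + 3 + 1 + 1 + 0 = 6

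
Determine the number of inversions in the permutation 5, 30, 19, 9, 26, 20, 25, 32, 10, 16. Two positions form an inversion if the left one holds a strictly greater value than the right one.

20

For each element, count later entries that are smaller:
5: 0
30: 7
19: 3
9: 0
26: 4
20: 2
25: 2
32: 2
10: 0
16: 0
Sum: 0 + 7 + 3 + 0 + 4 + 2 + 2 + 2 + 0 + 0 = 20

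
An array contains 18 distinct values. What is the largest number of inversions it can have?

153

A reversed (strictly descending) arrangement makes every pair an inversion, giving C(18, 2) inversions.
C(18, 2) = 18·17/2 = 153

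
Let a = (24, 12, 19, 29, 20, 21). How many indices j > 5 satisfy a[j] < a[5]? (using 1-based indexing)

0 such elements

The element at index 5 is 20.
Elements after it: 21
None of them are smaller than 20.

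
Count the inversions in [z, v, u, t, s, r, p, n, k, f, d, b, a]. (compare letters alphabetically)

For each element, count later entries that are smaller:
z: 12
v: 11
u: 10
t: 9
s: 8
r: 7
p: 6
n: 5
k: 4
f: 3
d: 2
b: 1
a: 0
Sum: 12 + 11 + 10 + 9 + 8 + 7 + 6 + 5 + 4 + 3 + 2 + 1 + 0 = 78

Inversions: 78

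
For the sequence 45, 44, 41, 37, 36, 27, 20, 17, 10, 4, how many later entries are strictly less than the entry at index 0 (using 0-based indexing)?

9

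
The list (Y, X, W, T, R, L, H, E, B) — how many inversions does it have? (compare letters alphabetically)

Element-by-element contributions:
Y → X, W, T, R, L, H, E, B → 8
X → W, T, R, L, H, E, B → 7
W → T, R, L, H, E, B → 6
T → R, L, H, E, B → 5
R → L, H, E, B → 4
L → H, E, B → 3
H → E, B → 2
E → B → 1
B → none → 0
Sum: 8 + 7 + 6 + 5 + 4 + 3 + 2 + 1 + 0 = 36

There are 36 out-of-order pairs.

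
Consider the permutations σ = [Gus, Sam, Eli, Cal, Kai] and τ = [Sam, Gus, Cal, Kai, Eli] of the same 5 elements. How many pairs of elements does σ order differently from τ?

3 discordant pairs

Assign each item its position (1..5) in the first ordering, then rewrite the second ordering as that position sequence:
positions: Gus→1, Sam→2, Eli→3, Cal→4, Kai→5
second ordering as positions: [2, 1, 4, 5, 3]
Discordant pairs = inversions in this position sequence.
2: 1 → 1
1: 0
4: 3 → 1
5: 3 → 1
3: 0
Total: 1 + 0 + 1 + 1 + 0 = 3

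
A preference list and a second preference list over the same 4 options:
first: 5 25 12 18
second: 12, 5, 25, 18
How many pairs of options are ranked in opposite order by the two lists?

Assign each item its position (1..4) in the first ordering, then rewrite the second ordering as that position sequence:
positions: 5→1, 25→2, 12→3, 18→4
second ordering as positions: [3, 1, 2, 4]
Discordant pairs = inversions in this position sequence.
3: 1, 2 → 2
1: 0
2: 0
4: 0
Total: 2 + 0 + 0 + 0 = 2

2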